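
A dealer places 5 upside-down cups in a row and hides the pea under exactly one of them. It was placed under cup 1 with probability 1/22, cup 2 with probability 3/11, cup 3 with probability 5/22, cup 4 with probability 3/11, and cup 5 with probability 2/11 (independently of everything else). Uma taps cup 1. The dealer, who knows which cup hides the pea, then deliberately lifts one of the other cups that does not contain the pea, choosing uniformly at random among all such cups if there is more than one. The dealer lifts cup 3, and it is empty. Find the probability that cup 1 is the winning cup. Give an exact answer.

Apply Bayes' rule, conditioning on where the pea actually is.
If it is under cup 1 (prior 1/22): the dealer has 4 equally likely choices, so probability 1/4; weight (1/22)·(1/4) = 1/88.
If it is under either of cups 2 and 4 (prior 3/11 each): the dealer has 3 equally likely choices, so probability 1/3; weight (3/11)·(1/3) = 1/11 each.
If it is under cup 3 (prior 5/22): the dealer opened cup 3, so this case is ruled out; weight (5/22)·0 = 0.
If it is under cup 5 (prior 2/11): the dealer has 3 equally likely choices, so probability 1/3; weight (2/11)·(1/3) = 2/33.
The weights sum to 67/264.
So P(the pea under cup 1 | the dealer opened cup 3) = (1/88) / (67/264) = 3/67.

3/67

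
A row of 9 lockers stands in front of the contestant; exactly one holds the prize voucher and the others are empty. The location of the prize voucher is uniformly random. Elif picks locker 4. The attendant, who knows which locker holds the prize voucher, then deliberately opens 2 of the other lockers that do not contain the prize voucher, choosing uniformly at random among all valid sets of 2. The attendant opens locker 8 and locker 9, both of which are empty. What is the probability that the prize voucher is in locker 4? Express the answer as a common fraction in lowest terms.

Condition on the true location of the prize voucher.
If it is in any of lockers 1, 2, 3, 5, 6, and 7 (prior 1/9 each): the attendant has 21 equally likely choices, so probability 1/21; weight (1/9)·(1/21) = 1/189 each.
If it is in locker 4 (prior 1/9): the attendant has 28 equally likely choices, so probability 1/28; weight (1/9)·(1/28) = 1/252.
If it is in either of lockers 8 and 9 (prior 1/9 each): that locker was opened and seen not to hold the prize — ruled out; weight (1/9)·0 = 0 each.
The weights sum to 1/28.
So P(the prize voucher in locker 4 | the attendant opened locker 8 and locker 9) = (1/252) / (1/28) = 1/9.

1/9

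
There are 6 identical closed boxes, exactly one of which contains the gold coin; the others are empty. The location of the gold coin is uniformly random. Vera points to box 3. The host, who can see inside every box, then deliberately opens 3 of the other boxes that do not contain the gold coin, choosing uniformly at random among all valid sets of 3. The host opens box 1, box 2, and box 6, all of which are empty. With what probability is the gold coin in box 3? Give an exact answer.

1/6

Consider each possible location of the gold coin in turn.
If it is in any of boxes 1, 2, and 6 (prior 1/6 each): that box was opened and seen not to hold the prize — ruled out; weight (1/6)·0 = 0 each.
If it is in box 3 (prior 1/6): the host has 10 equally likely choices, so probability 1/10; weight (1/6)·(1/10) = 1/60.
If it is in either of boxes 4 and 5 (prior 1/6 each): the host has 4 equally likely choices, so probability 1/4; weight (1/6)·(1/4) = 1/24 each.
The weights sum to 1/10.
So P(the gold coin in box 3 | the host opened box 1, box 2, and box 6) = (1/60) / (1/10) = 1/6.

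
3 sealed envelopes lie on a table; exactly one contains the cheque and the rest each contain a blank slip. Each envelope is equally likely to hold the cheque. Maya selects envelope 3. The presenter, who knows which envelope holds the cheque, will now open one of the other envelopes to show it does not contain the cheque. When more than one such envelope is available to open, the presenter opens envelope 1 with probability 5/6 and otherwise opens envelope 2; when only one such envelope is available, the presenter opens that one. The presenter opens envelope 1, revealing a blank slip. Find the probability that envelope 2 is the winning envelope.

Condition on the true location of the cheque.
If it is in envelope 1 (prior 1/3): the presenter opened envelope 1, so this case is ruled out; weight (1/3)·0 = 0.
If it is in envelope 2 (prior 1/3): only envelope 1 is available, probability 1; weight (1/3)·1 = 1/3.
If it is in envelope 3 (prior 1/3): envelope 1 is available, opened with probability 5/6; weight (1/3)·(5/6) = 5/18.
The weights sum to 11/18.
So P(the cheque in envelope 2 | the presenter opened envelope 1) = (1/3) / (11/18) = 6/11.

6/11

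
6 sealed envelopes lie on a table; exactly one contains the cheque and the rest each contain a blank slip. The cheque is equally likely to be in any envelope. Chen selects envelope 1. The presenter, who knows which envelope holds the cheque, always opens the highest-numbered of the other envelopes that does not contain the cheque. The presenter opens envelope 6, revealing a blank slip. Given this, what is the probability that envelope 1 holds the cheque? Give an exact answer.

1/5

Apply Bayes' rule, conditioning on where the cheque actually is.
If it is in any of envelopes 1, 2, 3, 4, and 5 (prior 1/6 each): envelope 6 is the highest-numbered option available, probability 1; weight (1/6)·1 = 1/6 each.
If it is in envelope 6 (prior 1/6): the presenter opened envelope 6, so this case is ruled out; weight (1/6)·0 = 0.
The weights sum to 5/6.
So P(the cheque in envelope 1 | the presenter opened envelope 6) = (1/6) / (5/6) = 1/5.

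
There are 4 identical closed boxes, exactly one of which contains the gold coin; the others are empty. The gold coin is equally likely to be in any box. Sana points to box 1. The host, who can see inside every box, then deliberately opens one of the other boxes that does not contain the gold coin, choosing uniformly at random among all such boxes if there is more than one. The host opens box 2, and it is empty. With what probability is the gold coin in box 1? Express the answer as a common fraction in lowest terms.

1/4

Apply Bayes' rule, conditioning on where the gold coin actually is.
If it is in box 1 (prior 1/4): the host has 3 equally likely choices, so probability 1/3; weight (1/4)·(1/3) = 1/12.
If it is in box 2 (prior 1/4): the host opened box 2, so this case is ruled out; weight (1/4)·0 = 0.
If it is in either of boxes 3 and 4 (prior 1/4 each): the host has 2 equally likely choices, so probability 1/2; weight (1/4)·(1/2) = 1/8 each.
The weights sum to 1/3.
So P(the gold coin in box 1 | the host opened box 2) = (1/12) / (1/3) = 1/4.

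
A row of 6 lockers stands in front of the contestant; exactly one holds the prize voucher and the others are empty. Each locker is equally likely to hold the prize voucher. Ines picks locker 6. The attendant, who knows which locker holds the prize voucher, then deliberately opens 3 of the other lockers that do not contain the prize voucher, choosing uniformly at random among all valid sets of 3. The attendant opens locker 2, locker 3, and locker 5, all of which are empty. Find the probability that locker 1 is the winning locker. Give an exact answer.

Condition on the true location of the prize voucher.
If it is in either of lockers 1 and 4 (prior 1/6 each): the attendant has 4 equally likely choices, so probability 1/4; weight (1/6)·(1/4) = 1/24 each.
If it is in any of lockers 2, 3, and 5 (prior 1/6 each): that locker was opened and seen not to hold the prize — ruled out; weight (1/6)·0 = 0 each.
If it is in locker 6 (prior 1/6): the attendant has 10 equally likely choices, so probability 1/10; weight (1/6)·(1/10) = 1/60.
The weights sum to 1/10.
So P(the prize voucher in locker 1 | the attendant opened locker 2, locker 3, and locker 5) = (1/24) / (1/10) = 5/12.

5/12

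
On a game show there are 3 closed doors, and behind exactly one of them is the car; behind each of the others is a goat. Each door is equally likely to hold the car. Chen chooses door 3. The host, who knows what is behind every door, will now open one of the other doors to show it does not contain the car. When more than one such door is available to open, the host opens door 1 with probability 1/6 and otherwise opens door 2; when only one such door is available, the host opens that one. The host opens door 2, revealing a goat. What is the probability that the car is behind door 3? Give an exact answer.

Apply Bayes' rule, conditioning on where the car actually is.
If it is behind door 1 (prior 1/3): only door 2 is available, probability 1; weight (1/3)·1 = 1/3.
If it is behind door 2 (prior 1/3): the host opened door 2, so this case is ruled out; weight (1/3)·0 = 0.
If it is behind door 3 (prior 1/3): door 1 is available but not opened, probability 5/6; weight (1/3)·(5/6) = 5/18.
The weights sum to 11/18.
So P(the car behind door 3 | the host opened door 2) = (5/18) / (11/18) = 5/11.

5/11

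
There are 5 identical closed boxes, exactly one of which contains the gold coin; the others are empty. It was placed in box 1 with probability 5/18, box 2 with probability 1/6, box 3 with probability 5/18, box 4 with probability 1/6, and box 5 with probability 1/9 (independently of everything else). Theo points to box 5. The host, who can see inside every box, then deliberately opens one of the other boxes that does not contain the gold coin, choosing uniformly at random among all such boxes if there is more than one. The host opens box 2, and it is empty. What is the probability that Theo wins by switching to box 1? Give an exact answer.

10/29

Consider each possible location of the gold coin in turn.
If it is in either of boxes 1 and 3 (prior 5/18 each): the host has 3 equally likely choices, so probability 1/3; weight (5/18)·(1/3) = 5/54 each.
If it is in box 2 (prior 1/6): the host opened box 2, so this case is ruled out; weight (1/6)·0 = 0.
If it is in box 4 (prior 1/6): the host has 3 equally likely choices, so probability 1/3; weight (1/6)·(1/3) = 1/18.
If it is in box 5 (prior 1/9): the host has 4 equally likely choices, so probability 1/4; weight (1/9)·(1/4) = 1/36.
The weights sum to 29/108.
So P(the gold coin in box 1 | the host opened box 2) = (5/54) / (29/108) = 10/29.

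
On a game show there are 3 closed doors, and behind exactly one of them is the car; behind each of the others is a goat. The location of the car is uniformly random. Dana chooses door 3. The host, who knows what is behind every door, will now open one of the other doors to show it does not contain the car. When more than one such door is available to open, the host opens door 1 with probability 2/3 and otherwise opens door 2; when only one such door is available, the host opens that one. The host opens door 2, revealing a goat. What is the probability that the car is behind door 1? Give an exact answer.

Apply Bayes' rule, conditioning on where the car actually is.
If it is behind door 1 (prior 1/3): only door 2 is available, probability 1; weight (1/3)·1 = 1/3.
If it is behind door 2 (prior 1/3): the host opened door 2, so this case is ruled out; weight (1/3)·0 = 0.
If it is behind door 3 (prior 1/3): door 1 is available but not opened, probability 1/3; weight (1/3)·(1/3) = 1/9.
The weights sum to 4/9.
So P(the car behind door 1 | the host opened door 2) = (1/3) / (4/9) = 3/4.

3/4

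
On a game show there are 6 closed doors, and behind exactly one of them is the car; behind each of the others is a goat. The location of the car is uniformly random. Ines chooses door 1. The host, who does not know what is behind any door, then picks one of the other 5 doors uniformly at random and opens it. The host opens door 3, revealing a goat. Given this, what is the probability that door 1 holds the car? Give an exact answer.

Apply Bayes' rule, conditioning on where the car actually is.
If it is behind any of doors 1, 2, 4, 5, and 6 (prior 1/6 each): the host picks door 3 with probability 1/5 regardless, and it is not the prize; weight (1/6)·(1/5) = 1/30 each.
If it is behind door 3 (prior 1/6): the host opened door 3, so this case is ruled out; weight (1/6)·0 = 0.
The weights sum to 1/6.
So P(the car behind door 1 | the host opened door 3) = (1/30) / (1/6) = 1/5.

1/5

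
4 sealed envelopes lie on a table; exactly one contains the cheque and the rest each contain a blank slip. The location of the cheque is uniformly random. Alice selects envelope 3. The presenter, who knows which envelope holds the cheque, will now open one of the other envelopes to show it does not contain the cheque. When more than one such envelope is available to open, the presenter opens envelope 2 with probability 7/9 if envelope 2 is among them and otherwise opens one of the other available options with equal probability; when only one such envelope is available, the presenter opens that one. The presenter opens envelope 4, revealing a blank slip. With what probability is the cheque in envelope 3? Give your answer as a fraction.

2/15

Consider each possible location of the cheque in turn.
If it is in envelope 1 (prior 1/4): envelope 2 is available but not opened, probability 2/9; weight (1/4)·(2/9) = 1/18.
If it is in envelope 2 (prior 1/4): envelope 2 holds the prize so is unavailable; the presenter chooses uniformly among the 2 others, probability 1/2; weight (1/4)·(1/2) = 1/8.
If it is in envelope 3 (prior 1/4): envelope 2 is available but not opened; envelope 4 gets probability (1 − 7/9)/2 = 1/9; weight (1/4)·(1/9) = 1/36.
If it is in envelope 4 (prior 1/4): the presenter opened envelope 4, so this case is ruled out; weight (1/4)·0 = 0.
The weights sum to 5/24.
So P(the cheque in envelope 3 | the presenter opened envelope 4) = (1/36) / (5/24) = 2/15.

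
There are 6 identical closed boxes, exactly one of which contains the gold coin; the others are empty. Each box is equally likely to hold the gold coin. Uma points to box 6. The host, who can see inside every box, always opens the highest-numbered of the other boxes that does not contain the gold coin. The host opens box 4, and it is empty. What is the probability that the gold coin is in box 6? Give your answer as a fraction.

Consider each possible location of the gold coin in turn.
If it is in any of boxes 1, 2, 3, and 6 (prior 1/6 each): the host would have opened box 5 instead, probability 0; weight (1/6)·0 = 0 each.
If it is in box 4 (prior 1/6): the host opened box 4, so this case is ruled out; weight (1/6)·0 = 0.
If it is in box 5 (prior 1/6): box 4 is the highest-numbered option available, probability 1; weight (1/6)·1 = 1/6.
The weights sum to 1/6.
So P(the gold coin in box 6 | the host opened box 4) = 0 / (1/6) = 0.

0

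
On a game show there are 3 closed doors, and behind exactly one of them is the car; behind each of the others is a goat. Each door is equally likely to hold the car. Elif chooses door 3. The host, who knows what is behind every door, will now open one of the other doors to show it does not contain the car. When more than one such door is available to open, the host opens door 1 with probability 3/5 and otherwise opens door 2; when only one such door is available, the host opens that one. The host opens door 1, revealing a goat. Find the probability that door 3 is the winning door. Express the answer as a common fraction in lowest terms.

3/8

Condition on the true location of the car.
If it is behind door 1 (prior 1/3): the host opened door 1, so this case is ruled out; weight (1/3)·0 = 0.
If it is behind door 2 (prior 1/3): only door 1 is available, probability 1; weight (1/3)·1 = 1/3.
If it is behind door 3 (prior 1/3): door 1 is available, opened with probability 3/5; weight (1/3)·(3/5) = 1/5.
The weights sum to 8/15.
So P(the car behind door 3 | the host opened door 1) = (1/5) / (8/15) = 3/8.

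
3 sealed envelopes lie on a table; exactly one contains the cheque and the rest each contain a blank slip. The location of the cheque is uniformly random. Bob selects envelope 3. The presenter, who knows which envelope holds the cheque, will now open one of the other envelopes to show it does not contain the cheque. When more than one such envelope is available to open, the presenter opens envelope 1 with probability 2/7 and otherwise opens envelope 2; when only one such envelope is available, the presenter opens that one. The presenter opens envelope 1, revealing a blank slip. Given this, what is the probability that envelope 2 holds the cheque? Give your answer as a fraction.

7/9

Condition on the true location of the cheque.
If it is in envelope 1 (prior 1/3): the presenter opened envelope 1, so this case is ruled out; weight (1/3)·0 = 0.
If it is in envelope 2 (prior 1/3): only envelope 1 is available, probability 1; weight (1/3)·1 = 1/3.
If it is in envelope 3 (prior 1/3): envelope 1 is available, opened with probability 2/7; weight (1/3)·(2/7) = 2/21.
The weights sum to 3/7.
So P(the cheque in envelope 2 | the presenter opened envelope 1) = (1/3) / (3/7) = 7/9.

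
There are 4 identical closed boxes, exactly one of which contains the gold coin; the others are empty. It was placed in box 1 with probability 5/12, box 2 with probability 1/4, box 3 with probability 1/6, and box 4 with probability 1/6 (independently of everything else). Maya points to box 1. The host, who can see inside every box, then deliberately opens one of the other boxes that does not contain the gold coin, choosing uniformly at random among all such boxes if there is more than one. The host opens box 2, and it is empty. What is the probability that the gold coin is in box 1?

Consider each possible location of the gold coin in turn.
If it is in box 1 (prior 5/12): the host has 3 equally likely choices, so probability 1/3; weight (5/12)·(1/3) = 5/36.
If it is in box 2 (prior 1/4): the host opened box 2, so this case is ruled out; weight (1/4)·0 = 0.
If it is in either of boxes 3 and 4 (prior 1/6 each): the host has 2 equally likely choices, so probability 1/2; weight (1/6)·(1/2) = 1/12 each.
The weights sum to 11/36.
So P(the gold coin in box 1 | the host opened box 2) = (5/36) / (11/36) = 5/11.

5/11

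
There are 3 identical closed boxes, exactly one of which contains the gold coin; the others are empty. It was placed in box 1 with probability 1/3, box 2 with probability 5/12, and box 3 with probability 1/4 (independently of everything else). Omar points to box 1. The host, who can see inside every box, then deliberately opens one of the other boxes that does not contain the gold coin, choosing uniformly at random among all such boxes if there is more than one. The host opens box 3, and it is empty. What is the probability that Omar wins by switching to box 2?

5/7

Consider each possible location of the gold coin in turn.
If it is in box 1 (prior 1/3): the host has 2 equally likely choices, so probability 1/2; weight (1/3)·(1/2) = 1/6.
If it is in box 2 (prior 5/12): the host has no choice, probability 1; weight (5/12)·1 = 5/12.
If it is in box 3 (prior 1/4): the host opened box 3, so this case is ruled out; weight (1/4)·0 = 0.
The weights sum to 7/12.
So P(the gold coin in box 2 | the host opened box 3) = (5/12) / (7/12) = 5/7.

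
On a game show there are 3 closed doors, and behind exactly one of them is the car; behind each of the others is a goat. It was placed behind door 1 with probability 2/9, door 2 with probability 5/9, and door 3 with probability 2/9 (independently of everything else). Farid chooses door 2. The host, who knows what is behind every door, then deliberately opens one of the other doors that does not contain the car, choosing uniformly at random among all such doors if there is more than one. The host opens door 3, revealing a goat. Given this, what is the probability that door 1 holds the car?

Consider each possible location of the car in turn.
If it is behind door 1 (prior 2/9): the host has no choice, probability 1; weight (2/9)·1 = 2/9.
If it is behind door 2 (prior 5/9): the host has 2 equally likely choices, so probability 1/2; weight (5/9)·(1/2) = 5/18.
If it is behind door 3 (prior 2/9): the host opened door 3, so this case is ruled out; weight (2/9)·0 = 0.
The weights sum to 1/2.
So P(the car behind door 1 | the host opened door 3) = (2/9) / (1/2) = 4/9.

4/9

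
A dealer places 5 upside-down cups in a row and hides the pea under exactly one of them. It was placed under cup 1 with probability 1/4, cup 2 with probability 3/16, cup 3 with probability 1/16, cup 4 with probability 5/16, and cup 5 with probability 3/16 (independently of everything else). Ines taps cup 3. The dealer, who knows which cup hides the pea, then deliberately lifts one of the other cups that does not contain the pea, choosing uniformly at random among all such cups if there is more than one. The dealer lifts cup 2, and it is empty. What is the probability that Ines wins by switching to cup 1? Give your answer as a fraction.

16/51

Consider each possible location of the pea in turn.
If it is under cup 1 (prior 1/4): the dealer has 3 equally likely choices, so probability 1/3; weight (1/4)·(1/3) = 1/12.
If it is under cup 2 (prior 3/16): the dealer opened cup 2, so this case is ruled out; weight (3/16)·0 = 0.
If it is under cup 3 (prior 1/16): the dealer has 4 equally likely choices, so probability 1/4; weight (1/16)·(1/4) = 1/64.
If it is under cup 4 (prior 5/16): the dealer has 3 equally likely choices, so probability 1/3; weight (5/16)·(1/3) = 5/48.
If it is under cup 5 (prior 3/16): the dealer has 3 equally likely choices, so probability 1/3; weight (3/16)·(1/3) = 1/16.
The weights sum to 17/64.
So P(the pea under cup 1 | the dealer opened cup 2) = (1/12) / (17/64) = 16/51.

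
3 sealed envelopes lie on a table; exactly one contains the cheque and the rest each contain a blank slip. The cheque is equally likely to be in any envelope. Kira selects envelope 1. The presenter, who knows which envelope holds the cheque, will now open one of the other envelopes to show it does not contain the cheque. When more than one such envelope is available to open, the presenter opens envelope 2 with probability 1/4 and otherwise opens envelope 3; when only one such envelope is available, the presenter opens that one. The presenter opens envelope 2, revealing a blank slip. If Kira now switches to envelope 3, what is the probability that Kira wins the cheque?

Condition on the true location of the cheque.
If it is in envelope 1 (prior 1/3): envelope 2 is available, opened with probability 1/4; weight (1/3)·(1/4) = 1/12.
If it is in envelope 2 (prior 1/3): the presenter opened envelope 2, so this case is ruled out; weight (1/3)·0 = 0.
If it is in envelope 3 (prior 1/3): only envelope 2 is available, probability 1; weight (1/3)·1 = 1/3.
The weights sum to 5/12.
So P(the cheque in envelope 3 | the presenter opened envelope 2) = (1/3) / (5/12) = 4/5.

4/5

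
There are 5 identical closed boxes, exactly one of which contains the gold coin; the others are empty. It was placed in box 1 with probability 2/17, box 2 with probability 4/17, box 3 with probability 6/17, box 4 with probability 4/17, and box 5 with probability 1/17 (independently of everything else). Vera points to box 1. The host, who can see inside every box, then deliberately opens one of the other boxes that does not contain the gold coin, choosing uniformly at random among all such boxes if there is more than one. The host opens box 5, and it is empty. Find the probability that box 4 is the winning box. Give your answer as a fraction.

Apply Bayes' rule, conditioning on where the gold coin actually is.
If it is in box 1 (prior 2/17): the host has 4 equally likely choices, so probability 1/4; weight (2/17)·(1/4) = 1/34.
If it is in either of boxes 2 and 4 (prior 4/17 each): the host has 3 equally likely choices, so probability 1/3; weight (4/17)·(1/3) = 4/51 each.
If it is in box 3 (prior 6/17): the host has 3 equally likely choices, so probability 1/3; weight (6/17)·(1/3) = 2/17.
If it is in box 5 (prior 1/17): the host opened box 5, so this case is ruled out; weight (1/17)·0 = 0.
The weights sum to 31/102.
So P(the gold coin in box 4 | the host opened box 5) = (4/51) / (31/102) = 8/31.

8/31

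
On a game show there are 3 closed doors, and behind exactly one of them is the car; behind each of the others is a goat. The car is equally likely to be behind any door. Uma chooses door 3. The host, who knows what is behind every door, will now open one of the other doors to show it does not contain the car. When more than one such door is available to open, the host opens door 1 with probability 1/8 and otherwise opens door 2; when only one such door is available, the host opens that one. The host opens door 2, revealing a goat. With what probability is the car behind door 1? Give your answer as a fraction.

8/15

Apply Bayes' rule, conditioning on where the car actually is.
If it is behind door 1 (prior 1/3): only door 2 is available, probability 1; weight (1/3)·1 = 1/3.
If it is behind door 2 (prior 1/3): the host opened door 2, so this case is ruled out; weight (1/3)·0 = 0.
If it is behind door 3 (prior 1/3): door 1 is available but not opened, probability 7/8; weight (1/3)·(7/8) = 7/24.
The weights sum to 5/8.
So P(the car behind door 1 | the host opened door 2) = (1/3) / (5/8) = 8/15.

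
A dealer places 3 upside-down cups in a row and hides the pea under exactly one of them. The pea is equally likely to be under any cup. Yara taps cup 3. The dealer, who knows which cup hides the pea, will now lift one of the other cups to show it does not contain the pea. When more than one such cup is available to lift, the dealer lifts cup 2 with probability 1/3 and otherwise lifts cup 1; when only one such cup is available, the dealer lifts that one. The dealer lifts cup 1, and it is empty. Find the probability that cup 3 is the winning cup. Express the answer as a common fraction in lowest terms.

Condition on the true location of the pea.
If it is under cup 1 (prior 1/3): the dealer opened cup 1, so this case is ruled out; weight (1/3)·0 = 0.
If it is under cup 2 (prior 1/3): only cup 1 is available, probability 1; weight (1/3)·1 = 1/3.
If it is under cup 3 (prior 1/3): cup 2 is available but not opened, probability 2/3; weight (1/3)·(2/3) = 2/9.
The weights sum to 5/9.
So P(the pea under cup 3 | the dealer opened cup 1) = (2/9) / (5/9) = 2/5.

2/5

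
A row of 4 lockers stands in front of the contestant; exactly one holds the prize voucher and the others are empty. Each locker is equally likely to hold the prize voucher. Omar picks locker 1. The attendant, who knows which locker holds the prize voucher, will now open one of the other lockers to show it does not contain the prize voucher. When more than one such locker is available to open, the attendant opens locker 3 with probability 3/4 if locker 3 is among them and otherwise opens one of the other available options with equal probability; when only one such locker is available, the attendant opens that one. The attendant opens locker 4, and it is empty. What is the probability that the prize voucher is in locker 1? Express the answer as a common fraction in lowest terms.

1/7

Apply Bayes' rule, conditioning on where the prize voucher actually is.
If it is in locker 1 (prior 1/4): locker 3 is available but not opened; locker 4 gets probability (1 − 3/4)/2 = 1/8; weight (1/4)·(1/8) = 1/32.
If it is in locker 2 (prior 1/4): locker 3 is available but not opened, probability 1/4; weight (1/4)·(1/4) = 1/16.
If it is in locker 3 (prior 1/4): locker 3 holds the prize so is unavailable; the attendant chooses uniformly among the 2 others, probability 1/2; weight (1/4)·(1/2) = 1/8.
If it is in locker 4 (prior 1/4): the attendant opened locker 4, so this case is ruled out; weight (1/4)·0 = 0.
The weights sum to 7/32.
So P(the prize voucher in locker 1 | the attendant opened locker 4) = (1/32) / (7/32) = 1/7.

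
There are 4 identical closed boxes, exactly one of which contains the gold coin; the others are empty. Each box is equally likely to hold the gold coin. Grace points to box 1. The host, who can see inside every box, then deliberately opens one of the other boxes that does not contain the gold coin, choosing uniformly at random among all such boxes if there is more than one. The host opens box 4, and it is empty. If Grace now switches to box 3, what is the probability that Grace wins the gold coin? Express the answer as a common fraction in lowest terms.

Condition on the true location of the gold coin.
If it is in box 1 (prior 1/4): the host has 3 equally likely choices, so probability 1/3; weight (1/4)·(1/3) = 1/12.
If it is in either of boxes 2 and 3 (prior 1/4 each): the host has 2 equally likely choices, so probability 1/2; weight (1/4)·(1/2) = 1/8 each.
If it is in box 4 (prior 1/4): the host opened box 4, so this case is ruled out; weight (1/4)·0 = 0.
The weights sum to 1/3.
So P(the gold coin in box 3 | the host opened box 4) = (1/8) / (1/3) = 3/8.

3/8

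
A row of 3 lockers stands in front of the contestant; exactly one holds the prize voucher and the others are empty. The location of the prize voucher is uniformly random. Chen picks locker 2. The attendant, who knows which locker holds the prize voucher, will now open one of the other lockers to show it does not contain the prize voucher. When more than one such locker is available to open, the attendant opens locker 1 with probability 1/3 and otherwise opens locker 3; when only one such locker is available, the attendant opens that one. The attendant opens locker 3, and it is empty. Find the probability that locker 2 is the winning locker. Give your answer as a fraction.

2/5

Apply Bayes' rule, conditioning on where the prize voucher actually is.
If it is in locker 1 (prior 1/3): only locker 3 is available, probability 1; weight (1/3)·1 = 1/3.
If it is in locker 2 (prior 1/3): locker 1 is available but not opened, probability 2/3; weight (1/3)·(2/3) = 2/9.
If it is in locker 3 (prior 1/3): the attendant opened locker 3, so this case is ruled out; weight (1/3)·0 = 0.
The weights sum to 5/9.
So P(the prize voucher in locker 2 | the attendant opened locker 3) = (2/9) / (5/9) = 2/5.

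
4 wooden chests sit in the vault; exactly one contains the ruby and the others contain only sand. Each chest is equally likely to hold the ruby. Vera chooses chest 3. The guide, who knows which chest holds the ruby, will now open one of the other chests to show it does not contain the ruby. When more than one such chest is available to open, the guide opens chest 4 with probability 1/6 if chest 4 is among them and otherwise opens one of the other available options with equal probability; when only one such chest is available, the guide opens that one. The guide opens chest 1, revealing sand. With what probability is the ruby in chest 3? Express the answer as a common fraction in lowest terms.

5/21

Apply Bayes' rule, conditioning on where the ruby actually is.
If it is in chest 1 (prior 1/4): the guide opened chest 1, so this case is ruled out; weight (1/4)·0 = 0.
If it is in chest 2 (prior 1/4): chest 4 is available but not opened, probability 5/6; weight (1/4)·(5/6) = 5/24.
If it is in chest 3 (prior 1/4): chest 4 is available but not opened; chest 1 gets probability (1 − 1/6)/2 = 5/12; weight (1/4)·(5/12) = 5/48.
If it is in chest 4 (prior 1/4): chest 4 holds the prize so is unavailable; the guide chooses uniformly among the 2 others, probability 1/2; weight (1/4)·(1/2) = 1/8.
The weights sum to 7/16.
So P(the ruby in chest 3 | the guide opened chest 1) = (5/48) / (7/16) = 5/21.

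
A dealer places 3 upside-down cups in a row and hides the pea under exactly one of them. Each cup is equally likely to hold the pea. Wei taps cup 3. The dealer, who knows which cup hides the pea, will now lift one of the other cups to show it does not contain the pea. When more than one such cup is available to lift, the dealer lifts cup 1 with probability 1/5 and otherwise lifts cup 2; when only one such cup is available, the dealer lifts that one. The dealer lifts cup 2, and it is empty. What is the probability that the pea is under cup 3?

4/9

Apply Bayes' rule, conditioning on where the pea actually is.
If it is under cup 1 (prior 1/3): only cup 2 is available, probability 1; weight (1/3)·1 = 1/3.
If it is under cup 2 (prior 1/3): the dealer opened cup 2, so this case is ruled out; weight (1/3)·0 = 0.
If it is under cup 3 (prior 1/3): cup 1 is available but not opened, probability 4/5; weight (1/3)·(4/5) = 4/15.
The weights sum to 3/5.
So P(the pea under cup 3 | the dealer opened cup 2) = (4/15) / (3/5) = 4/9.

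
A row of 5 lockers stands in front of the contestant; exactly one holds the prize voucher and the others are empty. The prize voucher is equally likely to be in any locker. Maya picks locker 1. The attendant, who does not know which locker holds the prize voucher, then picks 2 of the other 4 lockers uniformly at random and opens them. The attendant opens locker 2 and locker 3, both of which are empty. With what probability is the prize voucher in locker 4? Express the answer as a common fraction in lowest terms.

1/3

Because the attendant chose which lockers to open without knowing where the prize voucher is, the choice is independent of the prize location. Learning that none of the 2 opened lockers holds the prize voucher simply rules out those 2 locations and leaves the remaining 3 lockers still equally likely by symmetry.
So P(the prize voucher in locker 4) = 1/3.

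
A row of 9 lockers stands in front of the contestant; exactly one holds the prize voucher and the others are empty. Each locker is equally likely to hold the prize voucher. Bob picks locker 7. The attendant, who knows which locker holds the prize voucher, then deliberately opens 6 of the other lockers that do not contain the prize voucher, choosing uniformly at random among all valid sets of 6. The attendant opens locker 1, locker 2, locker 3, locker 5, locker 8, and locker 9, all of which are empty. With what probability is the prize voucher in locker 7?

Consider each possible location of the prize voucher in turn.
If it is in any of lockers 1, 2, 3, 5, 8, and 9 (prior 1/9 each): that locker was opened and seen not to hold the prize — ruled out; weight (1/9)·0 = 0 each.
If it is in either of lockers 4 and 6 (prior 1/9 each): the attendant has 7 equally likely choices, so probability 1/7; weight (1/9)·(1/7) = 1/63 each.
If it is in locker 7 (prior 1/9): the attendant has 28 equally likely choices, so probability 1/28; weight (1/9)·(1/28) = 1/252.
The weights sum to 1/28.
So P(the prize voucher in locker 7 | the attendant opened locker 1, locker 2, locker 3, locker 5, locker 8, and locker 9) = (1/252) / (1/28) = 1/9.

1/9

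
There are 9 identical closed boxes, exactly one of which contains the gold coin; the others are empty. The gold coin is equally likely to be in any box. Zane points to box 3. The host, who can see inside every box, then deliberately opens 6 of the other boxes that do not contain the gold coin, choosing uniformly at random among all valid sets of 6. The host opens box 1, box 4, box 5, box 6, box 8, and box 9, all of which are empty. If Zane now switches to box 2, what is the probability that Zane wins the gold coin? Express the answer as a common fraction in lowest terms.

4/9

Condition on the true location of the gold coin.
If it is in any of boxes 1, 4, 5, 6, 8, and 9 (prior 1/9 each): that box was opened and seen not to hold the prize — ruled out; weight (1/9)·0 = 0 each.
If it is in either of boxes 2 and 7 (prior 1/9 each): the host has 7 equally likely choices, so probability 1/7; weight (1/9)·(1/7) = 1/63 each.
If it is in box 3 (prior 1/9): the host has 28 equally likely choices, so probability 1/28; weight (1/9)·(1/28) = 1/252.
The weights sum to 1/28.
So P(the gold coin in box 2 | the host opened box 1, box 4, box 5, box 6, box 8, and box 9) = (1/63) / (1/28) = 4/9.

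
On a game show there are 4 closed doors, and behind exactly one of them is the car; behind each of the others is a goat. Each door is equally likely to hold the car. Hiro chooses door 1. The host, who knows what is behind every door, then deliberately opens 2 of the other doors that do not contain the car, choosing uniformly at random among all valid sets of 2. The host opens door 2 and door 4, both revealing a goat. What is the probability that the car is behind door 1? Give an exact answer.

1/4

Condition on the true location of the car.
If it is behind door 1 (prior 1/4): the host has 3 equally likely choices, so probability 1/3; weight (1/4)·(1/3) = 1/12.
If it is behind either of doors 2 and 4 (prior 1/4 each): that door was opened and seen not to hold the prize — ruled out; weight (1/4)·0 = 0 each.
If it is behind door 3 (prior 1/4): the host has no choice, probability 1; weight (1/4)·1 = 1/4.
The weights sum to 1/3.
So P(the car behind door 1 | the host opened door 2 and door 4) = (1/12) / (1/3) = 1/4.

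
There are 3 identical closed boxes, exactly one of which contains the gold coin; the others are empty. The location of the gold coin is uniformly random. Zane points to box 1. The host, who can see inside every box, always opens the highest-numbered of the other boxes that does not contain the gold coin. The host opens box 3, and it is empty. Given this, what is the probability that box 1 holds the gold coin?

1/2

Apply Bayes' rule, conditioning on where the gold coin actually is.
If it is in either of boxes 1 and 2 (prior 1/3 each): box 3 is the highest-numbered option available, probability 1; weight (1/3)·1 = 1/3 each.
If it is in box 3 (prior 1/3): the host opened box 3, so this case is ruled out; weight (1/3)·0 = 0.
The weights sum to 2/3.
So P(the gold coin in box 1 | the host opened box 3) = (1/3) / (2/3) = 1/2.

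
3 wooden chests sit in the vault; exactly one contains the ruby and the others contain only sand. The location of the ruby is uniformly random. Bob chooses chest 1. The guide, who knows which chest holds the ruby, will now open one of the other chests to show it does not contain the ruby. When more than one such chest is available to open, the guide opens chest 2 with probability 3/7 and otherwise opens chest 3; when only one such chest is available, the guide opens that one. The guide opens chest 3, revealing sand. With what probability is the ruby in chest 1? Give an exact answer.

Apply Bayes' rule, conditioning on where the ruby actually is.
If it is in chest 1 (prior 1/3): chest 2 is available but not opened, probability 4/7; weight (1/3)·(4/7) = 4/21.
If it is in chest 2 (prior 1/3): only chest 3 is available, probability 1; weight (1/3)·1 = 1/3.
If it is in chest 3 (prior 1/3): the guide opened chest 3, so this case is ruled out; weight (1/3)·0 = 0.
The weights sum to 11/21.
So P(the ruby in chest 1 | the guide opened chest 3) = (4/21) / (11/21) = 4/11.

4/11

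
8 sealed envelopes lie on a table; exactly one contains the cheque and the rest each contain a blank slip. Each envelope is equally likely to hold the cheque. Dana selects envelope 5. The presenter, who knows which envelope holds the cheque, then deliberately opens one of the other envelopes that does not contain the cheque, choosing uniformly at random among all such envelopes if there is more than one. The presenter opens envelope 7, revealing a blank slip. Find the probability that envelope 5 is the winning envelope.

1/8

Apply Bayes' rule, conditioning on where the cheque actually is.
If it is in any of envelopes 1, 2, 3, 4, 6, and 8 (prior 1/8 each): the presenter has 6 equally likely choices, so probability 1/6; weight (1/8)·(1/6) = 1/48 each.
If it is in envelope 5 (prior 1/8): the presenter has 7 equally likely choices, so probability 1/7; weight (1/8)·(1/7) = 1/56.
If it is in envelope 7 (prior 1/8): the presenter opened envelope 7, so this case is ruled out; weight (1/8)·0 = 0.
The weights sum to 1/7.
So P(the cheque in envelope 5 | the presenter opened envelope 7) = (1/56) / (1/7) = 1/8.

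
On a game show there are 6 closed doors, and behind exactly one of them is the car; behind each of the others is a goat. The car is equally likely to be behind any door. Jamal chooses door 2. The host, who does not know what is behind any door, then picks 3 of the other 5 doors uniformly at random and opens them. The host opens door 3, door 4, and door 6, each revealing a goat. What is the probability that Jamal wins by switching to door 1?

1/3

Because the host chose which doors to open without knowing where the car is, the choice is independent of the prize location. Learning that none of the 3 opened doors holds the car simply rules out those 3 locations and leaves the remaining 3 doors still equally likely by symmetry.
So P(the car behind door 1) = 1/3.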